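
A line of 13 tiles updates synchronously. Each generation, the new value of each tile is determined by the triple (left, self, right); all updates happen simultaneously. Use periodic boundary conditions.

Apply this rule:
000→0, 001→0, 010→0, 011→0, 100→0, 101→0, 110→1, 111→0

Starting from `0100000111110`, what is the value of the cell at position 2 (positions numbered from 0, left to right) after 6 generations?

0000000000010
0000000000000
0000000000000  (fixed point — unchanged through generation 6)
position 2 holds 0

0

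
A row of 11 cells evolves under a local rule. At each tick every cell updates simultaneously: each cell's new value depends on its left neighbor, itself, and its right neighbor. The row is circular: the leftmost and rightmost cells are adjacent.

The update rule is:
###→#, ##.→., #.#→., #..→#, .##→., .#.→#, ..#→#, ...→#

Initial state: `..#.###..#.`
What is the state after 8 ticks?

###..#.####
##.###..###
#...#.##.##
.####.....#
..##.######
##....####.
..####.##..
##.##....##

##.##....##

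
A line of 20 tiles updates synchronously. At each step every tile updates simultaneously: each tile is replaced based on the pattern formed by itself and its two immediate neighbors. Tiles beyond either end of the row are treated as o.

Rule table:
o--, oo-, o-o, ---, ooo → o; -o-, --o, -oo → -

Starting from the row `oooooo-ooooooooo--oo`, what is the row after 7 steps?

ooooooo-ooooooooo--o
oooooooo-ooooooooo--
ooooooooo-ooooooooo-
oooooooooo-ooooooooo
ooooooooooo-oooooooo
oooooooooooo-ooooooo
ooooooooooooo-oooooo

ooooooooooooo-oooooo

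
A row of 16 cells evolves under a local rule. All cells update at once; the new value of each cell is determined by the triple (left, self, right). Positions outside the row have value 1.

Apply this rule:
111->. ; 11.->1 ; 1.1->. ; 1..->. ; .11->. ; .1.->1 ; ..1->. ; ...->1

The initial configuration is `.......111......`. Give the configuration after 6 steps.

step 1: .11111...1.1111.
step 2: .....1.1.1....1.
step 3: .111.1.1.1.11.1.
step 4: ...1.1.1.1..1.1.
step 5: .1.1.1.1.1..1.1.
step 6: .1.1.1.1.1..1.1.

.1.1.1.1.1..1.1.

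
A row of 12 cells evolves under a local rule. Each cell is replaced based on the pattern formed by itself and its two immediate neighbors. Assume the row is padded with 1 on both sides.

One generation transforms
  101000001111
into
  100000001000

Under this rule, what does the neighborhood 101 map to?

0

At position 1 the neighborhood is 101; the next row has 0 there.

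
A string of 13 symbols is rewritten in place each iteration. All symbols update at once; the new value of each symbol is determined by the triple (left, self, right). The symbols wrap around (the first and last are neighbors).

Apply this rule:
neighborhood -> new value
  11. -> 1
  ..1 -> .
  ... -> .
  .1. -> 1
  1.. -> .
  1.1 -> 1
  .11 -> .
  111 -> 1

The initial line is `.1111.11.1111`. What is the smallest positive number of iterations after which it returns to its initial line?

iteration 1: 1.1111.11.111
iteration 2: 11.1111.11.11
iteration 3: 111.1111.11.1
iteration 4: 1111.1111.11.
iteration 5: .1111.1111.11
iteration 6: 1.1111.1111.1
iteration 7: 11.1111.1111.
iteration 8: .11.1111.1111
iteration 9: 1.11.1111.111
iteration 10: 11.11.1111.11
iteration 11: 111.11.1111.1
iteration 12: 1111.11.1111.
iteration 13: .1111.11.1111

13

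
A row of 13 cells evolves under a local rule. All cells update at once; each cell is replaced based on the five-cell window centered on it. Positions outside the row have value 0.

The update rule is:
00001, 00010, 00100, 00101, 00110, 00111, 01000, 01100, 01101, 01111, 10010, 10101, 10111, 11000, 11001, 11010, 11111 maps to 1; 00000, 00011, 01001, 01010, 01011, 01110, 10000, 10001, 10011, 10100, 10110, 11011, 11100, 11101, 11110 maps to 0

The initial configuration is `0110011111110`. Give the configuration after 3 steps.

step 1: 0111011111001
step 2: 0100011100111
step 3: 1110010010100

1110010010100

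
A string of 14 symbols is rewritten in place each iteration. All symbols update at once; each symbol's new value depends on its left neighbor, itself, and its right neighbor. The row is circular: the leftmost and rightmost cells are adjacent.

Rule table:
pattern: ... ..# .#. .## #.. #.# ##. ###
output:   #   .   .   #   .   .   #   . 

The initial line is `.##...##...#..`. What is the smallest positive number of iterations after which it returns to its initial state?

.##.#.##.#...#
.##...##...#..

2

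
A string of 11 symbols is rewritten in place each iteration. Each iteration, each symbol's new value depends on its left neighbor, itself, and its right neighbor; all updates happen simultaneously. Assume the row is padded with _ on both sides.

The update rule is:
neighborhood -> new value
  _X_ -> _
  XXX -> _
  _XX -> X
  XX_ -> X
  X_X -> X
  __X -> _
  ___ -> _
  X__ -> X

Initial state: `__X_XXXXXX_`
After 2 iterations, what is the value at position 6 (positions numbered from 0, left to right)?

_

___XX____XX
___XXX___XX
position 6 holds _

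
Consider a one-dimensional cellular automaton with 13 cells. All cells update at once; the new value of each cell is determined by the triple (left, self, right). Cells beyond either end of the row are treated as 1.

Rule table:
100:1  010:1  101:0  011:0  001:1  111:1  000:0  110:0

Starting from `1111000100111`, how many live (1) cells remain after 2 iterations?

iteration 1: 1110101111011
iteration 2: 1100100110001
count of 1: 6

6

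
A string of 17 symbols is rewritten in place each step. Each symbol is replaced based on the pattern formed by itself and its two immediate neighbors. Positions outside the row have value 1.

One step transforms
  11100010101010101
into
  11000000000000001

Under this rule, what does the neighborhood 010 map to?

At position 6 the neighborhood is 010; the next row has 0 there.

0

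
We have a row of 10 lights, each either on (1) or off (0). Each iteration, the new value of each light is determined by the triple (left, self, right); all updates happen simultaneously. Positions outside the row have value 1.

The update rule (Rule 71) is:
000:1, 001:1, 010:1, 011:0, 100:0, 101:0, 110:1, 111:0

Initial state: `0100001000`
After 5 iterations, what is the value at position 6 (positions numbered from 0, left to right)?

iteration 1: 0101111011
iteration 2: 0100001000  (repeats iteration 0; period 2)
iteration 5: 0101111011
position 6 holds 1

1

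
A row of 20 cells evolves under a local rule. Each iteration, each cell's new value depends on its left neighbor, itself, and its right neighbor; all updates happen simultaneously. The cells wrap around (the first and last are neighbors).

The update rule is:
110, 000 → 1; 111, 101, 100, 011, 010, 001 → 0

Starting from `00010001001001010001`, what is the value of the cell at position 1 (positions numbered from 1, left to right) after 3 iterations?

iteration 1: 01000100000000000100
iteration 2: 00010001111111110001
iteration 3: 01000100000000010100
position 1 holds 0

0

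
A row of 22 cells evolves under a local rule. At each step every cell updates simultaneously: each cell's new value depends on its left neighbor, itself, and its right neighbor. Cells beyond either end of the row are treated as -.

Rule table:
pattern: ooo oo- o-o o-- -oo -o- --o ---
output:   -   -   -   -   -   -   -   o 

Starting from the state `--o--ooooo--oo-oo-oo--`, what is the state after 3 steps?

o--------------------o
--oooooooooooooooooo--
o--------------------o

o--------------------o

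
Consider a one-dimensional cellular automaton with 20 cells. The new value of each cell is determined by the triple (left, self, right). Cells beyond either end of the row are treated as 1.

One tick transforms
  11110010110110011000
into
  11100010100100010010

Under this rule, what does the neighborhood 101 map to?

At position 7 the neighborhood is 101; the next row has 0 there.

0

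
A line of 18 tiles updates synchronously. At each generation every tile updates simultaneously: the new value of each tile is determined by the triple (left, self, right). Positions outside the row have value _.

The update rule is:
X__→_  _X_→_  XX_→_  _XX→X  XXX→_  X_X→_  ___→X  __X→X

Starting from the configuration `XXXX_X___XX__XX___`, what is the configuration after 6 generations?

X______XXX__XX__XX
__XXXXXX___XX__XX_
XXX______XXX__XX__
X___XXXXXX___XX__X
__XXX______XXX__X_
XXX___XXXXXX___X__

XXX___XXXXXX___X__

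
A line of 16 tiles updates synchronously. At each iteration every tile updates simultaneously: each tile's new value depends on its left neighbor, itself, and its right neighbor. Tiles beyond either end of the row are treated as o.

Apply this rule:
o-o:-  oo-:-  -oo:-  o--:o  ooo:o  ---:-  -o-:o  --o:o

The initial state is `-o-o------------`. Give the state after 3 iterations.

-oo-ooo------oo-

-o-oo----------o
-o---o--------o-
-oo-ooo------oo-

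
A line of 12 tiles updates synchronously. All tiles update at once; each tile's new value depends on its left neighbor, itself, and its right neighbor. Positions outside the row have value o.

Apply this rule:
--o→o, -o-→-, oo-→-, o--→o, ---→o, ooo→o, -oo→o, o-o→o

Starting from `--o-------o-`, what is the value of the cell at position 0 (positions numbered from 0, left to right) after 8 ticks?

oo-ooooooo-o
o-ooooooo-oo
-ooooooo-ooo
ooooooo-oooo
oooooo-ooooo
ooooo-oooooo
oooo-ooooooo
ooo-oooooooo
position 0 holds o

o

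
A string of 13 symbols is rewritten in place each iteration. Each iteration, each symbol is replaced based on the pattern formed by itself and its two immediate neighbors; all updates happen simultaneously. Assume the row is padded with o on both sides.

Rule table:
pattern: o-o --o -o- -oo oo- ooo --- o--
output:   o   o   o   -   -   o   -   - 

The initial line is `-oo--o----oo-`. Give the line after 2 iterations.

---o----oo-o-

iteration 1: o---oo---o--o
iteration 2: ---o----oo-o-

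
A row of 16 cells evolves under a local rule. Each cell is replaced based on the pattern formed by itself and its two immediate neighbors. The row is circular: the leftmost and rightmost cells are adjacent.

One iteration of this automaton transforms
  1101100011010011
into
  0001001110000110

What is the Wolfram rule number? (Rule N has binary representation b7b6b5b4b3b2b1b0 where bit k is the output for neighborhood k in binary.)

11

position 0: 111 → 0  (bit 7 = 0)
position 1: 110 → 0  (bit 6 = 0)
position 2: 101 → 0  (bit 5 = 0)
position 5: 100 → 0  (bit 4 = 0)
position 3: 011 → 1  (bit 3 = 1)
position 11: 010 → 0  (bit 2 = 0)
position 7: 001 → 1  (bit 1 = 1)
position 6: 000 → 1  (bit 0 = 1)
bits b7..b0 = 00001011 = 11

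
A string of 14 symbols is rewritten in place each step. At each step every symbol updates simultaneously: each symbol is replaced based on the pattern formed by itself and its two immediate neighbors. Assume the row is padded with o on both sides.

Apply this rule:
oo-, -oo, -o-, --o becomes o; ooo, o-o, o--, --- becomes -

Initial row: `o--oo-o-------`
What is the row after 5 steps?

o-o-o-o--oo-o-

step 1: o-ooo-o------o
step 2: o-o-o-o-----oo
step 3: o-o-o-o----oo-
step 4: o-o-o-o---ooo-
step 5: o-o-o-o--oo-o-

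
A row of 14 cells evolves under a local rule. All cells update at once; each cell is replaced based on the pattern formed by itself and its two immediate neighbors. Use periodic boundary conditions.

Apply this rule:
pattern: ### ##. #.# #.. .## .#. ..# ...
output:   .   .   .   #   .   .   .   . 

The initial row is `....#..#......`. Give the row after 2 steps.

.....#..#.....
......#..#....

......#..#....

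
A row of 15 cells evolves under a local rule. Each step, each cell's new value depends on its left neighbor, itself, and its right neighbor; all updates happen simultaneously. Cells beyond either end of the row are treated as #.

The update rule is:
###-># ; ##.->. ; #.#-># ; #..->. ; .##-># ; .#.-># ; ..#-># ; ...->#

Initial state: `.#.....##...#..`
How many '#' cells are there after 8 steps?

##.#####..###.#
#.#####..###.##
.#####..###.###
#####..###.####
####..###.#####
###..###.######
##..###.#######
#..###.########
count of #: 12

12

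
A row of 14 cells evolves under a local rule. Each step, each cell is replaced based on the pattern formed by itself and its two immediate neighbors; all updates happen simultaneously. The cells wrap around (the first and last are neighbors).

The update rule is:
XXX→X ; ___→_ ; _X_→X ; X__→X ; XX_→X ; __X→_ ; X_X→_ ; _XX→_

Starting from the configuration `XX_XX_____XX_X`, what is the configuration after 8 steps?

step 1: XX__XX_____X__
step 2: _XX__XX____XX_
step 3: __XX__XX____XX
step 4: X__XX__XX____X
step 5: XX__XX__XX____
step 6: _XX__XX__XX___
step 7: __XX__XX__XX__
step 8: ___XX__XX__XX_

___XX__XX__XX_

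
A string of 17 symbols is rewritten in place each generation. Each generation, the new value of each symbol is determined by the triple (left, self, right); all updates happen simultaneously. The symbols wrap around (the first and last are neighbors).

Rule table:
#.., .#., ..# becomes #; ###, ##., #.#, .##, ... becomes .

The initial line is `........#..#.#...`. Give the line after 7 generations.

.......#####.##..
......#........#.
.....###......###
#...#...#....#...
##.###.###..###.#
..........##.....
.........#..#....

.........#..#....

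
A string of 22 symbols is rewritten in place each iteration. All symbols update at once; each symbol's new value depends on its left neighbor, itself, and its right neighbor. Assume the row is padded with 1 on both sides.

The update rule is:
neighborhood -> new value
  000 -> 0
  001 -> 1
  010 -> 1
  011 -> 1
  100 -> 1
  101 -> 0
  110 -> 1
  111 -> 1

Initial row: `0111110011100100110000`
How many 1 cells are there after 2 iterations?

iteration 1: 0111111111111111111001
iteration 2: 0111111111111111111111
count of 1: 21

21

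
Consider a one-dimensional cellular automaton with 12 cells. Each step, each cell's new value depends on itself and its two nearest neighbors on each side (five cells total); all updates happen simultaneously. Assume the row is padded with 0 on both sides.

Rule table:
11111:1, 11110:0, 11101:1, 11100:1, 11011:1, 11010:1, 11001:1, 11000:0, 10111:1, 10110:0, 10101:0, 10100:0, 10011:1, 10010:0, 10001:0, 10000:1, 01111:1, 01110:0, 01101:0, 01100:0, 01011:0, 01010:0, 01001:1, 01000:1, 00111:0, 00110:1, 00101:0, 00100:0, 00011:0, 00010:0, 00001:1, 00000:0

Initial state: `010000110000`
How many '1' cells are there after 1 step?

step 1: 001110100100
count of 1: 5

5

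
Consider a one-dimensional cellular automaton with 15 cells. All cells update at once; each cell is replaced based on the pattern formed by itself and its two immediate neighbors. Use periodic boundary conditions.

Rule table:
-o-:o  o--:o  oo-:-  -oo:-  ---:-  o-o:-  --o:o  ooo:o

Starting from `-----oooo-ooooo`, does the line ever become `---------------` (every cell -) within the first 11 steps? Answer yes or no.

no

o---o-oo---ooo-
oo-oo---o-o-o--
-----o-oo-o-ooo
o---oo----o--o-
oo-o--o--ooooo-
---oooooo-ooo--
--o-oooo---o-o-
-oo--oo-o-oo-oo
---oo---o------
--o--o-ooo-----
-ooooo--o-o----
step 11 is -ooooo--o-o----, still not uniform -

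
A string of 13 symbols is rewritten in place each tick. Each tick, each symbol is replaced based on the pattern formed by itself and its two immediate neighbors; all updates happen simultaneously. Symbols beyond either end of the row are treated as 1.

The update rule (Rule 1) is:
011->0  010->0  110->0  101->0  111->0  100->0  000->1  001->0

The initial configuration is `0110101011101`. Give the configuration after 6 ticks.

0111111111110

0000000000000
0111111111110
0000000000000  (repeats tick 1; period 2)
tick 6: 0111111111110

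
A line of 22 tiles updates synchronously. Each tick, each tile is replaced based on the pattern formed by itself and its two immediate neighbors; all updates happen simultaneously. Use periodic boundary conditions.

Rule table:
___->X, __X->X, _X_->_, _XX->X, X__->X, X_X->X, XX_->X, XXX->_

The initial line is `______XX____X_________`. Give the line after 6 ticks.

___________XXX________

tick 1: XXXXXXXXXXXX_XXXXXXXXX
tick 2: ___________XXX________
tick 3: XXXXXXXXXXXX_XXXXXXXXX  (repeats tick 1; period 2)
tick 6: ___________XXX________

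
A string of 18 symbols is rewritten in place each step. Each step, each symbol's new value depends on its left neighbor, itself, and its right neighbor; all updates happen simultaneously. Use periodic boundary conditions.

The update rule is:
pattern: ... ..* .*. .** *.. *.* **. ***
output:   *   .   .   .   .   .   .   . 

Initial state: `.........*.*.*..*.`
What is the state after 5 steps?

********..........
.........********.
********..........  (repeats step 1; period 2)
step 5: ********..........

********..........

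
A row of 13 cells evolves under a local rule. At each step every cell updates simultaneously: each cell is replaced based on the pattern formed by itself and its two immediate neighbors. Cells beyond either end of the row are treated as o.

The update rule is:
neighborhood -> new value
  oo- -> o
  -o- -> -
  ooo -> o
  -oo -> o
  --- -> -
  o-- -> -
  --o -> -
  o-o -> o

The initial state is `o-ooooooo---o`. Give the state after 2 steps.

ooooooooo---o

ooooooooo---o
ooooooooo---o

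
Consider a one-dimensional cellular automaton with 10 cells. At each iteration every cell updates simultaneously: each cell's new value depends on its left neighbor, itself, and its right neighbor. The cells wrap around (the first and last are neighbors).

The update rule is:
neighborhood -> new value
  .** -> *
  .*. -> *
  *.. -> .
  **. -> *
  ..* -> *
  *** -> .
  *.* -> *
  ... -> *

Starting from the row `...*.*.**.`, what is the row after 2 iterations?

*.......**

iteration 1: *********.
iteration 2: *.......**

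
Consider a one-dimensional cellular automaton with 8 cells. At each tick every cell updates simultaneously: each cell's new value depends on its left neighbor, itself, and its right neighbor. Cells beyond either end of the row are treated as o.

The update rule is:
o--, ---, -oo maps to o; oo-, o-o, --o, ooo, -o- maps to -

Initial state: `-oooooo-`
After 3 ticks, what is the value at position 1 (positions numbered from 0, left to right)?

tick 1: -o------
tick 2: --ooooo-
tick 3: o-o-----
position 1 holds -

-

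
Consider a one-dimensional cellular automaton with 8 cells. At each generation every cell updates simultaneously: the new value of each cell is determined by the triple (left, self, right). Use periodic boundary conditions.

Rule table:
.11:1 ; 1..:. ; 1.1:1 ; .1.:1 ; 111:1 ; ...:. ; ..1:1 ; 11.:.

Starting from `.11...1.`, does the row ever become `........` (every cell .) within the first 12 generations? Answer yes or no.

no

11...11.
1...11.1
...11.11
..11.11.
.11.11..
11.11...
1.11...1
.11...11
11...11.  (repeats generation 1; period 8)
generation 12: ..11.11.
generation 12 is ..11.11., still not uniform .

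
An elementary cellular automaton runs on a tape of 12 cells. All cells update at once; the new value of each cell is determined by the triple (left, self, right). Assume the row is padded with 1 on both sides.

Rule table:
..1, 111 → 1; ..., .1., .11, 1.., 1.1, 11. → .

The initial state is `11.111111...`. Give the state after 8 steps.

1...1111...1
...1.11...1.
..1......1..
.1......1..1
.......1..1.
......1..1..
.....1..1..1
....1..1..1.

....1..1..1.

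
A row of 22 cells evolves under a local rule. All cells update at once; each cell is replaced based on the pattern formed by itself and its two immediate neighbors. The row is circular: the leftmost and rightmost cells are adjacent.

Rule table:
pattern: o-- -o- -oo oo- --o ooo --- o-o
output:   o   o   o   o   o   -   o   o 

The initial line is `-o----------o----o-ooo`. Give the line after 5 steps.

oooooooooooooooooooo-o
-------------------ooo
oooooooooooooooooooo-o  (repeats step 1; period 2)
step 5: oooooooooooooooooooo-o

oooooooooooooooooooo-o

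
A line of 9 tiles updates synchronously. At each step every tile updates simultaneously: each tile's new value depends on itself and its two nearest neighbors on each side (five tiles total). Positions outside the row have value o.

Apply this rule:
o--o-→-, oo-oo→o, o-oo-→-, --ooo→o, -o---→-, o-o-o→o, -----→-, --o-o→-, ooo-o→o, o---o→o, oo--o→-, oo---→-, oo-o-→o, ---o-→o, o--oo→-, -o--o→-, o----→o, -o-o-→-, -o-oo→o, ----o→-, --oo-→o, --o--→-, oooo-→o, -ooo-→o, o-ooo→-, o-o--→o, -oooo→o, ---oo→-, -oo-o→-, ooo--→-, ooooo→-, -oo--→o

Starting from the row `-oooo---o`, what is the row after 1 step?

o-oo--o-o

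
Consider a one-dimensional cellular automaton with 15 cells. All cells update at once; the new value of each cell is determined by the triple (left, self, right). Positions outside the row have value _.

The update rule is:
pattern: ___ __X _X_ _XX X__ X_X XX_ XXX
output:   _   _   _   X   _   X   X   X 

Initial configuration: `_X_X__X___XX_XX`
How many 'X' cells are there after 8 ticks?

tick 1: __X_______XXXXX
tick 2: __________XXXXX
tick 3: __________XXXXX  (fixed point — unchanged through tick 8)
count of X: 5

5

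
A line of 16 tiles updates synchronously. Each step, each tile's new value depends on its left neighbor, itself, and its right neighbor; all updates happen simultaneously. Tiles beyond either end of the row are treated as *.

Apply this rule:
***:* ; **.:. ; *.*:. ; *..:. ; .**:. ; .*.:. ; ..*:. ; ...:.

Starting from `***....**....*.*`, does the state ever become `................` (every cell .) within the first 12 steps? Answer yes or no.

step 1: **..............
step 2: *...............
step 3: ................
all cells are . at step 3

yes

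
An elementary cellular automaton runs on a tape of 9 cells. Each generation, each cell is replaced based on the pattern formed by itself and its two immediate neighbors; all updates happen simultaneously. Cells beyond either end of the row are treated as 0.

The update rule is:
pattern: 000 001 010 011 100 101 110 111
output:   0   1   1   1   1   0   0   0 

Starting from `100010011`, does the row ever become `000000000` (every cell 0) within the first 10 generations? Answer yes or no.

110111110
100100001
111110011
100001110
110011001
101110111
101000100
101101110
101001001
101111111
generation 10 is 101111111, still not uniform 0

no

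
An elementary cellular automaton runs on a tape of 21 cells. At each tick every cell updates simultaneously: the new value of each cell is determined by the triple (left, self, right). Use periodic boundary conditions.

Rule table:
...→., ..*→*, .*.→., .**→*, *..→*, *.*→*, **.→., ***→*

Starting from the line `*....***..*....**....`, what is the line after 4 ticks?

tick 1: .*..***.**.*..**.*..*
tick 2: *.****.**.*.***.*.**.
tick 3: .****.**.*.***.*.**.*
tick 4: ****.**.*.***.*.**.*.

****.**.*.***.*.**.*.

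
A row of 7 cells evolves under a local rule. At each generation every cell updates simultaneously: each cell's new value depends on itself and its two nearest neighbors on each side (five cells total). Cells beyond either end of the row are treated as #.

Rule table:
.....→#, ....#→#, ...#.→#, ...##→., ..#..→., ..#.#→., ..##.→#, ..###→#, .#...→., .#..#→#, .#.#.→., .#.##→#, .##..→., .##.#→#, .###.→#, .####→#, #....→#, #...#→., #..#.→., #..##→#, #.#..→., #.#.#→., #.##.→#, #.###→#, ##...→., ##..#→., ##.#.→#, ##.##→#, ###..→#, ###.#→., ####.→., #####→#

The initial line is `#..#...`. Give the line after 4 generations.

#......
#.####.
.###..#
####.##

####.##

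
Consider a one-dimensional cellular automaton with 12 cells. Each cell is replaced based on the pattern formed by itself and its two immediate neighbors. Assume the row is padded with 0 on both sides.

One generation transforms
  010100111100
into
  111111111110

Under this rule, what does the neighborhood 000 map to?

0

At position 11 the neighborhood is 000; the next row has 0 there.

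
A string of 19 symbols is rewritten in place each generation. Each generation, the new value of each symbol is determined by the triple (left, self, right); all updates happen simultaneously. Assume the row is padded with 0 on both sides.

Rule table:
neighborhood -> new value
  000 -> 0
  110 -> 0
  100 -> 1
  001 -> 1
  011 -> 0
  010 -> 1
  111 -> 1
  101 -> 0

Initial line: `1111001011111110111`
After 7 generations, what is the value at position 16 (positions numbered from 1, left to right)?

1

0110111001111100010
1000010110111010111
1100110000010010010
0011001000111111111
0100111101011111110
1111011001001111101
0110000111110111001
position 16 holds 1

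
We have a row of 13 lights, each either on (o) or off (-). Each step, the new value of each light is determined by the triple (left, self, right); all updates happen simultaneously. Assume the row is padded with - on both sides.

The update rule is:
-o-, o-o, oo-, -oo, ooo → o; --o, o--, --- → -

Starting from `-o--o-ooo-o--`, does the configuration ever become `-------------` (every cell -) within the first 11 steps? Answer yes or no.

-o--ooooooo--
-o--ooooooo--  (fixed point — unchanged through step 11)
step 11 is -o--ooooooo--, still not uniform -

no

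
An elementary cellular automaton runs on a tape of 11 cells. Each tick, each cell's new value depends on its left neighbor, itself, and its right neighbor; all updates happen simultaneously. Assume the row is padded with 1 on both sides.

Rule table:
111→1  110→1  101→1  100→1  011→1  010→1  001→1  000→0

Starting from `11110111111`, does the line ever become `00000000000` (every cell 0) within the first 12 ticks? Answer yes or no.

11111111111
11111111111  (fixed point — unchanged through tick 12)
tick 12 is 11111111111, still not uniform 0

no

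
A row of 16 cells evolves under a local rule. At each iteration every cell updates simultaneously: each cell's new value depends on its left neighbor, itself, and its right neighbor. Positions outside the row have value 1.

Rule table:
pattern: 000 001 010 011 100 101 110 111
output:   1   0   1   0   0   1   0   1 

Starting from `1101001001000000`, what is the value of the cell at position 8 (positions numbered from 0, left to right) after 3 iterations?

0

iteration 1: 1011001001011110
iteration 2: 0100001001101101
iteration 3: 1101101000010010
position 8 holds 0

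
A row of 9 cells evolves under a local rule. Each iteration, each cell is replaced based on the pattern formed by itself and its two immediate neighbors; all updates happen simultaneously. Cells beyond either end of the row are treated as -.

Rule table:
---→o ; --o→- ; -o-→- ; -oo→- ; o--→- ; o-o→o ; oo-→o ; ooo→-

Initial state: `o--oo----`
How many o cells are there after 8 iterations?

3

----o-ooo
ooo--o--o
--o------
o---ooooo
--o-----o
o---ooo--
--o---o-o
o---o--o-
count of o: 3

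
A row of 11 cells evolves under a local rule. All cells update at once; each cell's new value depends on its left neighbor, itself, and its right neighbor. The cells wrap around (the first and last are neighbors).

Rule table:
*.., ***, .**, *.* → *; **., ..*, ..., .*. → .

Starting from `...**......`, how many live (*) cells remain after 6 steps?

2

...*.*.....
....*.*....
.....*.*...
......*.*..
.......*.*.
........*.*
count of *: 2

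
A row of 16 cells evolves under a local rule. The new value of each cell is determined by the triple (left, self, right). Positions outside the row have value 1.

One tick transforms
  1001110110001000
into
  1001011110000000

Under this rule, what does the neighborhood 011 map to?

At position 3 the neighborhood is 011; the next row has 1 there.

1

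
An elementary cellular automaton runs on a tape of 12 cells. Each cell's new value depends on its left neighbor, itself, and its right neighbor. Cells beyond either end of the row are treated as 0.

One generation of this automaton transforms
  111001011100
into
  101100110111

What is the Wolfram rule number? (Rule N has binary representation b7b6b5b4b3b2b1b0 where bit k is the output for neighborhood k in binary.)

position 1: 111 → 0  (bit 7 = 0)
position 2: 110 → 1  (bit 6 = 1)
position 6: 101 → 1  (bit 5 = 1)
position 3: 100 → 1  (bit 4 = 1)
position 0: 011 → 1  (bit 3 = 1)
position 5: 010 → 0  (bit 2 = 0)
position 4: 001 → 0  (bit 1 = 0)
position 11: 000 → 1  (bit 0 = 1)
bits b7..b0 = 01111001 = 121

121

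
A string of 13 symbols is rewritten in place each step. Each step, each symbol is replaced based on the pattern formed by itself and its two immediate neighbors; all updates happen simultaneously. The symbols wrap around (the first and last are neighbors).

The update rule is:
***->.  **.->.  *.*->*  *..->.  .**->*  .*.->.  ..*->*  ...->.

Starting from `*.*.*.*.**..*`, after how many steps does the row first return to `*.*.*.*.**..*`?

13

.*.*.*.**..**
*.*.*.**..**.
.*.*.**..**.*
*.*.**..**.*.
.*.**..**.*.*
*.**..**.*.*.
.**..**.*.*.*
**..**.*.*.*.
*..**.*.*.*.*
..**.*.*.*.**
.**.*.*.*.**.
**.*.*.*.**..
*.*.*.*.**..*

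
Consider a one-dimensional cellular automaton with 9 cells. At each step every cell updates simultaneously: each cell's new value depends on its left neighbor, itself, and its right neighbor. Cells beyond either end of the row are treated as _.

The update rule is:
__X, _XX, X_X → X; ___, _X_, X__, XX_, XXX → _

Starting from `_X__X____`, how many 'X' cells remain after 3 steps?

X__X_____
__X______
_X_______
count of X: 1

1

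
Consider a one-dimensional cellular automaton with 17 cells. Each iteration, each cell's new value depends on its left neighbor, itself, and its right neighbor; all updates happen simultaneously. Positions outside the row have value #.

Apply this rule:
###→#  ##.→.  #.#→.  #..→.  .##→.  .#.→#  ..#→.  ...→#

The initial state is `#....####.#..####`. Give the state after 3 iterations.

.########.#.#...#

iteration 1: ..##..##..#...###
iteration 2: ..........#.#..##
iteration 3: .########.#.#...#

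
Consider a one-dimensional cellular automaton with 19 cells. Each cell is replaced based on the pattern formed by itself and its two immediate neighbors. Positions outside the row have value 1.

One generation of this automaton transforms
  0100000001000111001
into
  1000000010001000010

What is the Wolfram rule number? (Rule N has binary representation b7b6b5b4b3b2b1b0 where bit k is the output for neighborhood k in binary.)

34

position 14: 111 → 0  (bit 7 = 0)
position 15: 110 → 0  (bit 6 = 0)
position 0: 101 → 1  (bit 5 = 1)
position 2: 100 → 0  (bit 4 = 0)
position 13: 011 → 0  (bit 3 = 0)
position 1: 010 → 0  (bit 2 = 0)
position 8: 001 → 1  (bit 1 = 1)
position 3: 000 → 0  (bit 0 = 0)
bits b7..b0 = 00100010 = 34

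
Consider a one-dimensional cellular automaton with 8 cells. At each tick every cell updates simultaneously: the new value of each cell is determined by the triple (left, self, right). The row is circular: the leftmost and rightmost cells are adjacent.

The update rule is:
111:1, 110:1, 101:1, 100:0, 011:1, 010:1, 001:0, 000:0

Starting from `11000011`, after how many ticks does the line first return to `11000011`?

tick 1: 11000011

1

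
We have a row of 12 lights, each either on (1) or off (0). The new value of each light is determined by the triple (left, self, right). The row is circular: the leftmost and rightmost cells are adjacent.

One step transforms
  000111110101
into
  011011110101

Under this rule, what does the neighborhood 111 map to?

At position 4 the neighborhood is 111; the next row has 1 there.

1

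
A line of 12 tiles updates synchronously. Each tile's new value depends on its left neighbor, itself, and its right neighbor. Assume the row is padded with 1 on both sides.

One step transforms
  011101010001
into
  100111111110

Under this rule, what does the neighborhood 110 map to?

1

At position 3 the neighborhood is 110; the next row has 1 there.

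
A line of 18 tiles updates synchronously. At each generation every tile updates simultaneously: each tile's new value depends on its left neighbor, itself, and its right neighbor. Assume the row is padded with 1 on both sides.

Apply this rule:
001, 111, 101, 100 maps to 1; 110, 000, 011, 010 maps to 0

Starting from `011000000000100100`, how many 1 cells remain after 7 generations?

100100000001011011
011010000010100101
100101000101011010
011010101010100101
100101010101011010
011010101010100101  (repeats generation 4; period 2)
generation 7: 100101010101011010
count of 1: 9

9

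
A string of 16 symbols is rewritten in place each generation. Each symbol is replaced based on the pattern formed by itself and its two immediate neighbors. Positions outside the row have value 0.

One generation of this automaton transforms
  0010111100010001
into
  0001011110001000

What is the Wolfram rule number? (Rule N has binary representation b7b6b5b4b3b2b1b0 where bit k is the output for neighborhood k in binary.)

position 5: 111 → 1  (bit 7 = 1)
position 7: 110 → 1  (bit 6 = 1)
position 3: 101 → 1  (bit 5 = 1)
position 8: 100 → 1  (bit 4 = 1)
position 4: 011 → 0  (bit 3 = 0)
position 2: 010 → 0  (bit 2 = 0)
position 1: 001 → 0  (bit 1 = 0)
position 0: 000 → 0  (bit 0 = 0)
bits b7..b0 = 11110000 = 240

240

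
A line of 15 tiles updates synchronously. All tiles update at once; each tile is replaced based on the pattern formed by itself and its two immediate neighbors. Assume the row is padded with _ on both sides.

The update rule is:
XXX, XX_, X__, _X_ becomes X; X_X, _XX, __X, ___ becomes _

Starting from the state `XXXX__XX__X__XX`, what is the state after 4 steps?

____XXX__XX_X_X

_XXXX__XX_XX__X
__XXXX__X__XX_X
___XXXX_XX__X_X
____XXX__XX_X_X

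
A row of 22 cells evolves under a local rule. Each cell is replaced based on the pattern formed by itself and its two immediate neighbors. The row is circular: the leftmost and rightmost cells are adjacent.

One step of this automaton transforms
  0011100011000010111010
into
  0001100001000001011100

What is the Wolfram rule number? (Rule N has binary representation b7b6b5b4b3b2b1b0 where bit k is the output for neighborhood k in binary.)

position 3: 111 → 1  (bit 7 = 1)
position 4: 110 → 1  (bit 6 = 1)
position 15: 101 → 1  (bit 5 = 1)
position 5: 100 → 0  (bit 4 = 0)
position 2: 011 → 0  (bit 3 = 0)
position 14: 010 → 0  (bit 2 = 0)
position 1: 001 → 0  (bit 1 = 0)
position 0: 000 → 0  (bit 0 = 0)
bits b7..b0 = 11100000 = 224

224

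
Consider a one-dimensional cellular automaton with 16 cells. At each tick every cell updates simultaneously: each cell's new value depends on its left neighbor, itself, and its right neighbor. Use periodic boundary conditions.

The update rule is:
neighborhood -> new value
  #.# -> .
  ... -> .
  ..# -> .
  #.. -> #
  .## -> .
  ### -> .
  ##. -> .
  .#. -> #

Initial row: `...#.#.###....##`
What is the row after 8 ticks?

#..#.#....#.....
##.#.##...##....
...#...#....#...
...##..##...##..
.....#...#....#.
.....##..##...##
#......#...#....
##.....##..##...

##.....##..##...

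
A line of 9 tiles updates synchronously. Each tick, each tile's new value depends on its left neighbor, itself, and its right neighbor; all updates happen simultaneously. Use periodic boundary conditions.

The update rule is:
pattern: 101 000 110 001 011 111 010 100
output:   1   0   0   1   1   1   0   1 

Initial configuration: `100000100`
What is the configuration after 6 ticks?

010001011
101010110
010101101
101011010
010110101
101101010

101101010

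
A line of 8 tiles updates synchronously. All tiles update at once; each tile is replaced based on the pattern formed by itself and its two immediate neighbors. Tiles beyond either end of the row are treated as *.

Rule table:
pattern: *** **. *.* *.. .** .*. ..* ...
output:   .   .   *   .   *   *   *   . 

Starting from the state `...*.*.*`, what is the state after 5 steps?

.....**.

step 1: ..******
step 2: .**.....
step 3: **.....*
step 4: ......**
step 5: .....**.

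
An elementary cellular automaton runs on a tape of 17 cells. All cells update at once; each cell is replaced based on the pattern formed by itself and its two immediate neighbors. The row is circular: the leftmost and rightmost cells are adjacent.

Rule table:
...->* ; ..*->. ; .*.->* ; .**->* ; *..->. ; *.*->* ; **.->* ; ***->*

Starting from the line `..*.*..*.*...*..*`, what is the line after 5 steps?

..***..*******..*

..***..***.*.*..*
..***..*******..*
..***..*******..*  (fixed point — unchanged through step 5)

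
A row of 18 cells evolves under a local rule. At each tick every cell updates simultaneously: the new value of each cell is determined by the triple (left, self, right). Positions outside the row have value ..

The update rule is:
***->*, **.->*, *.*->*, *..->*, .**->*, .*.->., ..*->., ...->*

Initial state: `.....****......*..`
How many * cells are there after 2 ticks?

****.*********..**
***************.**
count of *: 17

17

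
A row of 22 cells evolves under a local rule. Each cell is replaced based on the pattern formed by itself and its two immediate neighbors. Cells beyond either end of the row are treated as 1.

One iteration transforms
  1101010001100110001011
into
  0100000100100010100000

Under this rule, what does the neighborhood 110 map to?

At position 1 the neighborhood is 110; the next row has 1 there.

1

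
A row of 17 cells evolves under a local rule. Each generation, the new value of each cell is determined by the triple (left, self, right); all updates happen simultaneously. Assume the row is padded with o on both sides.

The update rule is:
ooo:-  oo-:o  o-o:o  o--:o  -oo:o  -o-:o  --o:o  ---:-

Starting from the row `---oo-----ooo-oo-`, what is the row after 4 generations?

ooo-----oo-oooooo

o-oooo---oo-ooooo
ooo--oo-ooooo----
--ooooooo---oo--o
ooo-----oo-oooooo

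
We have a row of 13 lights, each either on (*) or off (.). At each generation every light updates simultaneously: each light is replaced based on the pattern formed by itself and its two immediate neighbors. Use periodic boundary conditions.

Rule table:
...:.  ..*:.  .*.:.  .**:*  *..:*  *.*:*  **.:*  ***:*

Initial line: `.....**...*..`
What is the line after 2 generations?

.....***...*.
.....****...*

.....****...*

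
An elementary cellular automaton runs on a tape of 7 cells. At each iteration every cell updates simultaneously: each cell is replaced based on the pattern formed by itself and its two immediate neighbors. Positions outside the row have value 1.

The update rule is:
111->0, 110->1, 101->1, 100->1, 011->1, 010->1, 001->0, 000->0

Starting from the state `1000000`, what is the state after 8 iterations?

1100011

1100000
0110000
1111000
0001100
1001110
1101011
0111110
1100011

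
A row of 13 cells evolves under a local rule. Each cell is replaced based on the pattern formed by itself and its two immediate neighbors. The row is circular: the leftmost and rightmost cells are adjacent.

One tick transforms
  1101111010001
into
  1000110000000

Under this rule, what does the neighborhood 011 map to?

0

At position 3 the neighborhood is 011; the next row has 0 there.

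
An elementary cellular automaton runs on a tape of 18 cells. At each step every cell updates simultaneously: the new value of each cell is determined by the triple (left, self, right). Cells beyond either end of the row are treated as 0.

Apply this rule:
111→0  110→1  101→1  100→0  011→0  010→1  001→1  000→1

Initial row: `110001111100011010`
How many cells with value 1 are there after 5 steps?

10

010110000101101110
111010111110110010
001111000011010110
110001011101111010
010111100110001110
count of 1: 10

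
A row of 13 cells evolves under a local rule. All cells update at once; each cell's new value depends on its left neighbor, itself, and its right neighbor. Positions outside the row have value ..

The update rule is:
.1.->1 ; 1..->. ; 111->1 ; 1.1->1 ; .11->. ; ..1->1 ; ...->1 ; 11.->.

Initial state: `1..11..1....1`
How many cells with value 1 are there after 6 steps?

7

1.1...11.1111
111.11..1.11.
.1.1...111...
1111.11.1..11
.11.1..11.1..
1..11.1..11.1
count of 1: 7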